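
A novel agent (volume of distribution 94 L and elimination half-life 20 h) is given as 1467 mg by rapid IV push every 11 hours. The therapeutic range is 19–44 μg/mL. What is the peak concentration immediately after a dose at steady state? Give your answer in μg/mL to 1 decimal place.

k = ln2/t½ = ln2/20 ≈ 0.034657 h⁻¹; fraction remaining f = e^(−kτ) = e^(−0.034657×11) ≈ 0.6830.
At steady state, accumulation factor R = 1/(1 − e^(−kτ)) ≈ 3.1546.
Single-dose peak C₀ = D/Vd = 1467/94 ≈ 15.606 μg/mL.
Cmax,ss = C₀/(1 − f) ≈ 15.606/0.3170 ≈ 49.230 μg/mL.
Peak 49.2 μg/mL vs MTC 44 μg/mL: exceeds toxic threshold.

49.2 μg/mL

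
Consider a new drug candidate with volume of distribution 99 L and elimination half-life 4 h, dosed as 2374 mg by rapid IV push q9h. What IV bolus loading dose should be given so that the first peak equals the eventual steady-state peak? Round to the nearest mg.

f = (1/2)^(9/4) ≈ 0.210224; accumulation ratio R = 1/(1−f) ≈ 1.26618.
Loading dose to hit Cmax,ss on first dose: D_load = D_maint·R ≈ 2374 × 1.26618 ≈ 3005.91 mg.

3006 mg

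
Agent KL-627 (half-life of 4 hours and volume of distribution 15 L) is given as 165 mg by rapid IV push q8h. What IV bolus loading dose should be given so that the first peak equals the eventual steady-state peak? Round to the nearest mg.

f = (1/2)^(8/4) ≈ 0.250000; accumulation ratio R = 1/(1−f) ≈ 1.33333.
Loading dose to hit Cmax,ss on first dose: D_load = D_maint·R ≈ 165 × 1.33333 ≈ 220.00 mg.

220 mg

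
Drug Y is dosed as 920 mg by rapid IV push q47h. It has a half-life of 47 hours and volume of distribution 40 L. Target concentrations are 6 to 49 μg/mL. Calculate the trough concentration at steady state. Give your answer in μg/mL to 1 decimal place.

τ = 47 h = 1 half-life, so f = (1/2)^1 = 0.5.
Accumulation ratio R = 1/(1 − f) = 1/0.5 = 2/1.
Single-dose peak C₀ = D/Vd = 920/40 = 23 μg/mL.
Steady-state peak Cmax,ss = C₀·R = 23 × 2/1 ≈ 46.000 μg/mL.
Steady-state trough Cmin,ss = Cmax,ss·f ≈ 46.000 × 0.5 ≈ 23.000 μg/mL.
Trough 23.0 μg/mL vs MEC 6 μg/mL: adequate.

23.0 μg/mL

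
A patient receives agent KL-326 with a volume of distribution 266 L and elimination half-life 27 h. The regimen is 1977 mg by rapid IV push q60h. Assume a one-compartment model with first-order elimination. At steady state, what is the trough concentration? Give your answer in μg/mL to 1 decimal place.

τ/t½ = 60/27 ≈ 2.2222, so fraction remaining f = (1/2)^(60/27) ≈ 0.2143.
Each bolus raises the concentration by D/Vd = 1977/266 ≈ 7.432 μg/mL.
Steady-state trough Cmin,ss = C₀·f/(1−f) ≈ 7.432 × 0.2143/0.7857 ≈ 2.027 μg/mL.

2.0 μg/mL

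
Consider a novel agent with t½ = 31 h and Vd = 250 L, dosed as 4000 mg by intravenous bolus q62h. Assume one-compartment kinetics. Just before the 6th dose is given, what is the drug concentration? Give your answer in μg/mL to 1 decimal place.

5.3 μg/mL

f = (1/2)^(τ/t½) = (1/2)^(62/31) ≈ 0.2500.
C₀ = D/Vd = 4000/250 ≈ 16.000 μg/mL.
Before the 6th dose, 5 doses have been given. Superposition: Cmin = C₀·(f + f² + … + f^5).
≈ 16.000 × (0.2500 + 0.0625 + 0.0156 + 0.0039 + 0.0010) ≈ 16.000 × 0.3330 ≈ 5.328 μg/mL.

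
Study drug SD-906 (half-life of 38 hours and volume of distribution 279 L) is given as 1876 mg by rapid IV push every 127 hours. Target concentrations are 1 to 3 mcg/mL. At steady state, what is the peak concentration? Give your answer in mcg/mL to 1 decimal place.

7.5 mcg/mL

k = ln2/t½ = ln2/38 ≈ 0.018241 h⁻¹; fraction remaining f = e^(−kτ) = e^(−0.018241×127) ≈ 0.0986.
At steady state, accumulation factor R = 1/(1 − e^(−kτ)) ≈ 1.1094.
Single-dose peak C₀ = D/Vd = 1876/279 ≈ 6.724 mcg/mL.
Steady-state peak Cmax,ss = C₀·R ≈ 6.724 × 1.1094 ≈ 7.460 mcg/mL.
Peak 7.5 mcg/mL vs MTC 3 mcg/mL: exceeds toxic threshold.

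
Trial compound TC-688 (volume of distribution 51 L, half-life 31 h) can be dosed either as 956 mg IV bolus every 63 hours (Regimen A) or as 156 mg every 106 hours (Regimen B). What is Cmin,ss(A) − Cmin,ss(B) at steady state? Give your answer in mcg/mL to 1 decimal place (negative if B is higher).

5.8 mcg/mL

Regimen A: f = (1/2)^(63/31) ≈ 0.2445; Cmin,ss = (956/51)·f/(1−f) ≈ 6.066 mcg/mL.
Regimen B: f = (1/2)^(106/31) ≈ 0.0935; Cmin,ss = (156/51)·f/(1−f) ≈ 0.315 mcg/mL.
Difference ≈ 6.066 − 0.315 ≈ 5.751 mcg/mL.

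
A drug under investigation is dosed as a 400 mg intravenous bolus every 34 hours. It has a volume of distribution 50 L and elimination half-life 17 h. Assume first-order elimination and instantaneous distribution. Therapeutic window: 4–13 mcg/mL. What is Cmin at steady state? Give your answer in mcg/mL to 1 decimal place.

2.7 mcg/mL

τ = 34 h = 2 half-lives, so f = (1/2)^2 = 0.25.
Accumulation ratio R = 1/(1 − f) = 1/0.75 = 4/3.
Single-dose peak C₀ = D/Vd = 400/50 = 8 mcg/mL.
Steady-state peak Cmax,ss = C₀·R = 8 × 4/3 ≈ 10.667 mcg/mL.
Steady-state trough Cmin,ss = Cmax,ss·f ≈ 10.667 × 0.25 ≈ 2.667 mcg/mL.
Trough 2.7 mcg/mL vs MEC 4 mcg/mL: subtherapeutic.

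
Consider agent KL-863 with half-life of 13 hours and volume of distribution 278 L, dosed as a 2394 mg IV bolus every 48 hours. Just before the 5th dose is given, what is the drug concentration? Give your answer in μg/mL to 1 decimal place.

f = (1/2)^(τ/t½) = (1/2)^(48/13) ≈ 0.0774.
C₀ = D/Vd = 2394/278 ≈ 8.612 μg/mL.
Before the 5th dose, 4 doses have been given. Superposition: Cmin = C₀·(f + f² + … + f^4).
≈ 8.612 × (0.0774 + 0.0060 + 0.0005 + 0.0000) ≈ 8.612 × 0.0839 ≈ 0.723 μg/mL.

0.7 μg/mL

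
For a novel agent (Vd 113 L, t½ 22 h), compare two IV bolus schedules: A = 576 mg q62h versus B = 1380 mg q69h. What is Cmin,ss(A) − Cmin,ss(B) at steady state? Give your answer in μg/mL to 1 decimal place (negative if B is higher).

Regimen A: f = (1/2)^(62/22) ≈ 0.1418; Cmin,ss = (576/113)·f/(1−f) ≈ 0.842 μg/mL.
Regimen B: f = (1/2)^(69/22) ≈ 0.1137; Cmin,ss = (1380/113)·f/(1−f) ≈ 1.567 μg/mL.
Difference ≈ 0.842 − 1.567 ≈ -0.725 μg/mL.

-0.7 μg/mL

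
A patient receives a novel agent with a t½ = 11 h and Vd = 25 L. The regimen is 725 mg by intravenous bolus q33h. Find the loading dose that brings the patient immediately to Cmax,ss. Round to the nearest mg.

f = (1/2)^(33/11) ≈ 0.125000; accumulation ratio R = 1/(1−f) ≈ 1.14286.
Loading dose to hit Cmax,ss on first dose: D_load = D_maint·R ≈ 725 × 1.14286 ≈ 828.57 mg.

829 mg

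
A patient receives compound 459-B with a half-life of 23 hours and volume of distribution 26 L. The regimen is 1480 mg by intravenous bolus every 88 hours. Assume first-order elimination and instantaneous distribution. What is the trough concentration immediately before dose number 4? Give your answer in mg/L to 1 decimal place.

4.3 mg/L

f = (1/2)^(τ/t½) = (1/2)^(88/23) ≈ 0.0705.
C₀ = D/Vd = 1480/26 ≈ 56.923 mg/L.
Before the 4th dose, 3 doses have been given. Superposition: Cmin = C₀·(f + f² + … + f^3).
≈ 56.923 × (0.0705 + 0.0050 + 0.0004) ≈ 56.923 × 0.0759 ≈ 4.320 mg/L.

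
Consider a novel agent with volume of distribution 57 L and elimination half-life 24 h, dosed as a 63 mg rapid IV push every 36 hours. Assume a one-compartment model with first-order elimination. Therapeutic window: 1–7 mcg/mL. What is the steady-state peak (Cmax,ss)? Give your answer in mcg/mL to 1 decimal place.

1.7 mcg/mL

k = ln2/t½ = ln2/24 ≈ 0.028881 h⁻¹; fraction remaining f = e^(−kτ) = e^(−0.028881×36) ≈ 0.3536.
Accumulation ratio R = 1/(1 − f) ≈ 1/0.6464 ≈ 1.5470.
Each bolus raises the concentration by D/Vd = 63/57 ≈ 1.105 mcg/mL.
Steady-state peak Cmax,ss = C₀·R ≈ 1.105 × 1.5470 ≈ 1.709 mcg/mL.
Peak 1.7 mcg/mL vs MTC 7 mcg/mL: below toxic threshold.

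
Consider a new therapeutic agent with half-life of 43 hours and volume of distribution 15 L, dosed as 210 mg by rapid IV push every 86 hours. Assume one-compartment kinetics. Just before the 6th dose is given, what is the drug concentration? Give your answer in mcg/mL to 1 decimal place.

4.7 mcg/mL

f = (1/2)^(τ/t½) = (1/2)^(86/43) ≈ 0.2500.
C₀ = D/Vd = 210/15 ≈ 14.000 mcg/mL.
Before the 6th dose, 5 doses have been given. Superposition: Cmin = C₀·(f + f² + … + f^5).
≈ 14.000 × (0.2500 + 0.0625 + 0.0156 + 0.0039 + 0.0010) ≈ 14.000 × 0.3330 ≈ 4.662 mcg/mL.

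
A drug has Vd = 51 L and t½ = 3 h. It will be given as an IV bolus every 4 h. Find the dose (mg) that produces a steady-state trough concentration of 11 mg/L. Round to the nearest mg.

τ/t½ = 4/3 ≈ 1.3333, so f = (1/2)^(4/3) ≈ 0.396850.
Cmin,ss = (D/Vd)·f/(1−f), so D = Cmin,ss·Vd·(1−f)/f.
D = 11 × 51 × (1−f)/f ≈ 11 × 51 × 1.51984 ≈ 852.63 mg.

853 mg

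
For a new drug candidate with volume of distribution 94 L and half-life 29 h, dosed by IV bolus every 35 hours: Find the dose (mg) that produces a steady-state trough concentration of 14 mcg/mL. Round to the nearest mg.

τ/t½ = 35/29 ≈ 1.2069, so f = (1/2)^(35/29) ≈ 0.433199.
Cmin,ss = (D/Vd)·f/(1−f), so D = Cmin,ss·Vd·(1−f)/f.
D = 14 × 94 × (1−f)/f ≈ 14 × 94 × 1.30841 ≈ 1721.87 mg.

1722 mg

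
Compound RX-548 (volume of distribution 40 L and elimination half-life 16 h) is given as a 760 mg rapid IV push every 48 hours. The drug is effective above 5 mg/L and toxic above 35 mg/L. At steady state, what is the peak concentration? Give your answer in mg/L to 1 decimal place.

τ = 48 h = 3 half-lives, so f = (1/2)^3 = 0.125.
Accumulation ratio R = 1/(1 − f) = 1/0.875 = 8/7.
Single-dose peak C₀ = D/Vd = 760/40 = 19 mg/L.
Steady-state peak Cmax,ss = C₀·R = 19 × 8/7 ≈ 21.714 mg/L.
Peak 21.7 mg/L vs MTC 35 mg/L: below toxic threshold.

21.7 mg/L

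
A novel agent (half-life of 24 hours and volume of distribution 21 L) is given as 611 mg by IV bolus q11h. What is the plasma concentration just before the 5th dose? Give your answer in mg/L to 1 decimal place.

f = (1/2)^(τ/t½) = (1/2)^(11/24) ≈ 0.7278.
C₀ = D/Vd = 611/21 ≈ 29.095 mg/L.
Before the 5th dose, 4 doses have been given. Superposition: Cmin = C₀·(f + f² + … + f^4).
≈ 29.095 × (0.7278 + 0.5297 + 0.3855 + 0.2806) ≈ 29.095 × 1.9236 ≈ 55.967 mg/L.

56.0 mg/L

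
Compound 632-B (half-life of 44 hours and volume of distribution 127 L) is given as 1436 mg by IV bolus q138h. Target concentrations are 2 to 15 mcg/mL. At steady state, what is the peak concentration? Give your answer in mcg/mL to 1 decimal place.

Over one 138-h interval, 138/44 ≈ 3.1364 half-lives elapse, leaving f ≈ 0.1137 of each dose.
Accumulation ratio R = 1/(1 − f) ≈ 1/0.8863 ≈ 1.1283.
Each bolus raises the concentration by D/Vd = 1436/127 ≈ 11.307 mcg/mL.
Cmax,ss = C₀/(1 − f) ≈ 11.307/0.8863 ≈ 12.758 mcg/mL.
Peak 12.8 mcg/mL vs MTC 15 mcg/mL: below toxic threshold.

12.8 mcg/mL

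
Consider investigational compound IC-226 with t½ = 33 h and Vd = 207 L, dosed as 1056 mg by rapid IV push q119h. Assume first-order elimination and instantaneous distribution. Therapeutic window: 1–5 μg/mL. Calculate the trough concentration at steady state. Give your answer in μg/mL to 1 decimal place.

Over one 119-h interval, 119/33 ≈ 3.6061 half-lives elapse, leaving f ≈ 0.0821 of each dose.
Single-dose peak C₀ = D/Vd = 1056/207 ≈ 5.101 μg/mL.
Steady-state trough Cmin,ss = C₀·f/(1−f) ≈ 5.101 × 0.0821/0.9179 ≈ 0.456 μg/mL.
Trough 0.5 μg/mL vs MEC 1 μg/mL: subtherapeutic.

0.5 μg/mL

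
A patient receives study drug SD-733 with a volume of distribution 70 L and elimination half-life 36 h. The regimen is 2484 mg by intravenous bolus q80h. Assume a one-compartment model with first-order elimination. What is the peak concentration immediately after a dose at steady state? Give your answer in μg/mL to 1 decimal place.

k = ln2/t½ = ln2/36 ≈ 0.019254 h⁻¹; fraction remaining f = e^(−kτ) = e^(−0.019254×80) ≈ 0.2143.
At steady state, accumulation factor R = 1/(1 − e^(−kτ)) ≈ 1.2728.
Single-dose peak C₀ = D/Vd = 2484/70 ≈ 35.486 μg/mL.
Cmax,ss = C₀/(1 − f) ≈ 35.486/0.7857 ≈ 45.165 μg/mL.

45.2 μg/mL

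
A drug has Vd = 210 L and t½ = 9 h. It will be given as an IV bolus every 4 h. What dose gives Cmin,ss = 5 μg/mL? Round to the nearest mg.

τ/t½ = 4/9 ≈ 0.44444, so f = (1/2)^(4/9) ≈ 0.734867.
Cmin,ss = (D/Vd)·f/(1−f), so D = Cmin,ss·Vd·(1−f)/f.
D = 5 × 210 × (1−f)/f ≈ 5 × 210 × 0.36079 ≈ 378.83 mg.

379 mg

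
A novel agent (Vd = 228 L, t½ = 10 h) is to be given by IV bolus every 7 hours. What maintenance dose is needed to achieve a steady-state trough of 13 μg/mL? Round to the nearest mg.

1851 mg

τ/t½ = 7/10 ≈ 0.7, so f = (1/2)^(7/10) ≈ 0.615572.
Cmin,ss = (D/Vd)·f/(1−f), so D = Cmin,ss·Vd·(1−f)/f.
D = 13 × 228 × (1−f)/f ≈ 13 × 228 × 0.62451 ≈ 1851.05 mg.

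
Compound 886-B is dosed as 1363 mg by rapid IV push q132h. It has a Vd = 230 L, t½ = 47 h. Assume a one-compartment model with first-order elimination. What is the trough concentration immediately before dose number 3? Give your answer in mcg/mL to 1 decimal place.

1.0 mcg/mL

f = (1/2)^(τ/t½) = (1/2)^(132/47) ≈ 0.1427.
C₀ = D/Vd = 1363/230 ≈ 5.926 mcg/mL.
Before the 3rd dose, 2 doses have been given. Superposition: Cmin = C₀·(f + f²).
≈ 5.926 × (0.1427 + 0.0204) ≈ 5.926 × 0.1631 ≈ 0.967 mcg/mL.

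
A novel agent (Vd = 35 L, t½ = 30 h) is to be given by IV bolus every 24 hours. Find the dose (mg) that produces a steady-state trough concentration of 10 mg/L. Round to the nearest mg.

259 mg

τ/t½ = 24/30 ≈ 0.8, so f = (1/2)^(24/30) ≈ 0.574349.
Cmin,ss = (D/Vd)·f/(1−f), so D = Cmin,ss·Vd·(1−f)/f.
D = 10 × 35 × (1−f)/f ≈ 10 × 35 × 0.74110 ≈ 259.38 mg.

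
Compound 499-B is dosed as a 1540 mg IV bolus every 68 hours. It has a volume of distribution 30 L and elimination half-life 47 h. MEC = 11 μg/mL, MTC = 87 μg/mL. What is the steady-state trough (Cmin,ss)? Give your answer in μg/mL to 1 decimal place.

29.7 μg/mL

Over one 68-h interval, 68/47 ≈ 1.4468 half-lives elapse, leaving f ≈ 0.3668 of each dose.
Each bolus raises the concentration by D/Vd = 1540/30 ≈ 51.333 μg/mL.
Steady-state trough Cmin,ss = C₀·f/(1−f) ≈ 51.333 × 0.3668/0.6332 ≈ 29.736 μg/mL.
Trough 29.7 μg/mL vs MEC 11 μg/mL: adequate.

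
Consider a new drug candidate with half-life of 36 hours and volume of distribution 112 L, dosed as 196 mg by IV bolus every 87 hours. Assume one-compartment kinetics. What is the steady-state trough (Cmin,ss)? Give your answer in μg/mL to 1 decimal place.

τ/t½ = 87/36 ≈ 2.4167, so fraction remaining f = (1/2)^(87/36) ≈ 0.1873.
Accumulation ratio R = 1/(1 − f) ≈ 1/0.8127 ≈ 1.2305.
Each bolus raises the concentration by D/Vd = 196/112 ≈ 1.750 μg/mL.
Cmax,ss = C₀/(1 − f) ≈ 1.750/0.8127 ≈ 2.153 μg/mL.
One interval later, Cmin,ss = Cmax,ss·e^(−kτ) ≈ 2.153 × 0.1873 ≈ 0.403 μg/mL.

0.4 μg/mL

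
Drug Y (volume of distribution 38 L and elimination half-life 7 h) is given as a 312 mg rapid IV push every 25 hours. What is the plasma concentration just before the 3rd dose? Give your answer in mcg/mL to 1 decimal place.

0.7 mcg/mL

f = (1/2)^(τ/t½) = (1/2)^(25/7) ≈ 0.0841.
C₀ = D/Vd = 312/38 ≈ 8.211 mcg/mL.
Before the 3rd dose, 2 doses have been given. Superposition: Cmin = C₀·(f + f²).
≈ 8.211 × (0.0841 + 0.0071) ≈ 8.211 × 0.0912 ≈ 0.749 mcg/mL.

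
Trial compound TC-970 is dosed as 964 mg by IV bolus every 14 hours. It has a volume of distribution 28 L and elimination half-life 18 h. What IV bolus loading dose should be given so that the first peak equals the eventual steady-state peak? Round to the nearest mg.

f = (1/2)^(14/18) ≈ 0.583265; accumulation ratio R = 1/(1−f) ≈ 2.39961.
Loading dose to hit Cmax,ss on first dose: D_load = D_maint·R ≈ 964 × 2.39961 ≈ 2313.22 mg.

2313 mg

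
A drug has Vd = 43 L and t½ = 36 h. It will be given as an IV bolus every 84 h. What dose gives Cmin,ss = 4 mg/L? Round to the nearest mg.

τ/t½ = 84/36 ≈ 2.3333, so f = (1/2)^(84/36) ≈ 0.198425.
Cmin,ss = (D/Vd)·f/(1−f), so D = Cmin,ss·Vd·(1−f)/f.
D = 4 × 43 × (1−f)/f ≈ 4 × 43 × 4.03969 ≈ 694.83 mg.

695 mg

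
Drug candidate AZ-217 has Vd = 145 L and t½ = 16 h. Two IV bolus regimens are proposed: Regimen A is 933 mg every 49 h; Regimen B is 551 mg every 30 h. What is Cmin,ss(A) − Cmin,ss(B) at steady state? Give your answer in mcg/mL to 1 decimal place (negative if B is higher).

Regimen A: f = (1/2)^(49/16) ≈ 0.1197; Cmin,ss = (933/145)·f/(1−f) ≈ 0.875 mcg/mL.
Regimen B: f = (1/2)^(30/16) ≈ 0.2726; Cmin,ss = (551/145)·f/(1−f) ≈ 1.424 mcg/mL.
Difference ≈ 0.875 − 1.424 ≈ -0.549 mcg/mL.

-0.5 mcg/mL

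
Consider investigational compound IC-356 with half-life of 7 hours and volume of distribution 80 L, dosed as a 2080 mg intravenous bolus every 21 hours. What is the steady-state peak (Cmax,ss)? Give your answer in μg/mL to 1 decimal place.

29.7 μg/mL

The dosing interval is 3 half-lives, so f = 2^(−3) = 0.125.
Accumulation ratio R = 1/(1 − f) = 1/0.875 = 8/7.
Single-dose peak C₀ = D/Vd = 2080/80 = 26 μg/mL.
Steady-state peak Cmax,ss = C₀·R = 26 × 8/7 ≈ 29.714 μg/mL.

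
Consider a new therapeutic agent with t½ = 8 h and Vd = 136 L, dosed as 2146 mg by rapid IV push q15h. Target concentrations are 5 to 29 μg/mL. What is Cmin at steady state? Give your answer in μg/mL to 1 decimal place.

k = ln2/t½ = ln2/8 ≈ 0.086643 h⁻¹; fraction remaining f = e^(−kτ) = e^(−0.086643×15) ≈ 0.2726.
Each bolus raises the concentration by D/Vd = 2146/136 ≈ 15.779 μg/mL.
Steady-state trough Cmin,ss = C₀·f/(1−f) ≈ 15.779 × 0.2726/0.7274 ≈ 5.913 μg/mL.
Trough 5.9 μg/mL vs MEC 5 μg/mL: adequate.

5.9 μg/mL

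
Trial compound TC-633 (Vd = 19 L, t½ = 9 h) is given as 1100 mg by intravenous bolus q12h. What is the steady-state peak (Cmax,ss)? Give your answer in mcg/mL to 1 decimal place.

Over one 12-h interval, 12/9 ≈ 1.3333 half-lives elapse, leaving f ≈ 0.3969 of each dose.
Accumulation ratio R = 1/(1 − f) ≈ 1/0.6031 ≈ 1.6581.
Each bolus raises the concentration by D/Vd = 1100/19 ≈ 57.895 mcg/mL.
Steady-state peak Cmax,ss = C₀·R ≈ 57.895 × 1.6581 ≈ 95.996 mcg/mL.

96.0 mcg/mL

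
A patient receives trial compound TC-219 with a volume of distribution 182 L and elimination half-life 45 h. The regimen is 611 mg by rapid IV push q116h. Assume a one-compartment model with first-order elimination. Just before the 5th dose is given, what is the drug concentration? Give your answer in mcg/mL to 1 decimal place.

f = (1/2)^(τ/t½) = (1/2)^(116/45) ≈ 0.1675.
C₀ = D/Vd = 611/182 ≈ 3.357 mcg/mL.
Before the 5th dose, 4 doses have been given. Superposition: Cmin = C₀·(f + f² + … + f^4).
≈ 3.357 × (0.1675 + 0.0281 + 0.0047 + 0.0008) ≈ 3.357 × 0.2011 ≈ 0.675 mcg/mL.

0.7 mcg/mL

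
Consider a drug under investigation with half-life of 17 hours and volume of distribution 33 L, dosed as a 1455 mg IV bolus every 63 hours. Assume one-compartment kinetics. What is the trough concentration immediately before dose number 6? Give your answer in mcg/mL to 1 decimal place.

f = (1/2)^(τ/t½) = (1/2)^(63/17) ≈ 0.0766.
C₀ = D/Vd = 1455/33 ≈ 44.091 mcg/mL.
Before the 6th dose, 5 doses have been given. Superposition: Cmin = C₀·(f + f² + … + f^5).
≈ 44.091 × (0.0766 + 0.0059 + 0.0004 + 0.0000 + 0.0000) ≈ 44.091 × 0.0829 ≈ 3.655 mcg/mL.

3.7 mcg/mL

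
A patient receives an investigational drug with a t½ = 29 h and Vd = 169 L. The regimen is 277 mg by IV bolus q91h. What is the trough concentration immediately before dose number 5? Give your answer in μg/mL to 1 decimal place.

f = (1/2)^(τ/t½) = (1/2)^(91/29) ≈ 0.1136.
C₀ = D/Vd = 277/169 ≈ 1.639 μg/mL.
Before the 5th dose, 4 doses have been given. Superposition: Cmin = C₀·(f + f² + … + f^4).
≈ 1.639 × (0.1136 + 0.0129 + 0.0015 + 0.0002) ≈ 1.639 × 0.1282 ≈ 0.210 μg/mL.

0.2 μg/mL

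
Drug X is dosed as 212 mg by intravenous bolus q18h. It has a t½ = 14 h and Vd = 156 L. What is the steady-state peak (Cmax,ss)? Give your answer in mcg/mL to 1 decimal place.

2.3 mcg/mL

Over one 18-h interval, 18/14 ≈ 1.2857 half-lives elapse, leaving f ≈ 0.4102 of each dose.
At steady state, accumulation factor R = 1/(1 − e^(−kτ)) ≈ 1.6955.
Each bolus raises the concentration by D/Vd = 212/156 ≈ 1.359 mcg/mL.
Steady-state peak Cmax,ss = C₀·R ≈ 1.359 × 1.6955 ≈ 2.304 mcg/mL.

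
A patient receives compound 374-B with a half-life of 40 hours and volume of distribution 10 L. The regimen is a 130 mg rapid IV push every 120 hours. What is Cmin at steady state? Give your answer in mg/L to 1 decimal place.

The dosing interval is 3 half-lives, so f = 2^(−3) = 0.125.
Accumulation ratio R = 1/(1 − f) = 1/0.875 = 8/7.
Single-dose peak C₀ = D/Vd = 130/10 = 13 mg/L.
Steady-state peak Cmax,ss = C₀·R = 13 × 8/7 ≈ 14.857 mg/L.
Steady-state trough Cmin,ss = Cmax,ss·f ≈ 14.857 × 0.125 ≈ 1.857 mg/L.

1.9 mg/L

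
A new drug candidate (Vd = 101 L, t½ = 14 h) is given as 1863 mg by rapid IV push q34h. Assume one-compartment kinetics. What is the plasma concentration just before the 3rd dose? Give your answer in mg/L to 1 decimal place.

4.1 mg/L

f = (1/2)^(τ/t½) = (1/2)^(34/14) ≈ 0.1857.
C₀ = D/Vd = 1863/101 ≈ 18.446 mg/L.
Before the 3rd dose, 2 doses have been given. Superposition: Cmin = C₀·(f + f²).
≈ 18.446 × (0.1857 + 0.0345) ≈ 18.446 × 0.2202 ≈ 4.062 mg/L.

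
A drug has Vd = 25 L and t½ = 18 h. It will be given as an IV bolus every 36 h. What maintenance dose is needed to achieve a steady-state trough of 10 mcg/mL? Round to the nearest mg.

750 mg

τ/t½ = 36/18 ≈ 2, so f = (1/2)^(36/18) ≈ 0.250000.
Cmin,ss = (D/Vd)·f/(1−f), so D = Cmin,ss·Vd·(1−f)/f.
D = 10 × 25 × (1−f)/f ≈ 10 × 25 × 3.00000 ≈ 750.00 mg.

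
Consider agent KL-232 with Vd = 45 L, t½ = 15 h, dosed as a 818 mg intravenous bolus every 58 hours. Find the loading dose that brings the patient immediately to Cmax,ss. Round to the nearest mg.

f = (1/2)^(58/15) ≈ 0.068552; accumulation ratio R = 1/(1−f) ≈ 1.07360.
Loading dose to hit Cmax,ss on first dose: D_load = D_maint·R ≈ 818 × 1.07360 ≈ 878.20 mg.

878 mg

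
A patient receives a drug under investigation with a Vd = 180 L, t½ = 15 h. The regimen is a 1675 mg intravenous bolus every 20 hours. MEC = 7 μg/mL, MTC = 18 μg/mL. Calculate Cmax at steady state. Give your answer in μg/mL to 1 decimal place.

Over one 20-h interval, 20/15 ≈ 1.3333 half-lives elapse, leaving f ≈ 0.3969 of each dose.
At steady state, accumulation factor R = 1/(1 − e^(−kτ)) ≈ 1.6581.
Each bolus raises the concentration by D/Vd = 1675/180 ≈ 9.306 μg/mL.
Cmax,ss = C₀/(1 − f) ≈ 9.306/0.6031 ≈ 15.430 μg/mL.
Peak 15.4 μg/mL vs MTC 18 μg/mL: below toxic threshold.

15.4 μg/mL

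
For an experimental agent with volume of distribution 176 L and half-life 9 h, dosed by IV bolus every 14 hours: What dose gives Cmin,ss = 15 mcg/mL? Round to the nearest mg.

τ/t½ = 14/9 ≈ 1.5556, so f = (1/2)^(14/9) ≈ 0.340198.
Cmin,ss = (D/Vd)·f/(1−f), so D = Cmin,ss·Vd·(1−f)/f.
D = 15 × 176 × (1−f)/f ≈ 15 × 176 × 1.93946 ≈ 5120.17 mg.

5120 mg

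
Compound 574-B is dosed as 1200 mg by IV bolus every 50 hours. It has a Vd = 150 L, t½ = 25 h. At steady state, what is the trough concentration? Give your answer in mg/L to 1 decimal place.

2.7 mg/L

τ = 50 h = 2 half-lives, so f = (1/2)^2 = 0.25.
Accumulation ratio R = 1/(1 − f) = 1/0.75 = 4/3.
Single-dose peak C₀ = D/Vd = 1200/150 = 8 mg/L.
Steady-state peak Cmax,ss = C₀·R = 8 × 4/3 ≈ 10.667 mg/L.
Steady-state trough Cmin,ss = Cmax,ss·f ≈ 10.667 × 0.25 ≈ 2.667 mg/L.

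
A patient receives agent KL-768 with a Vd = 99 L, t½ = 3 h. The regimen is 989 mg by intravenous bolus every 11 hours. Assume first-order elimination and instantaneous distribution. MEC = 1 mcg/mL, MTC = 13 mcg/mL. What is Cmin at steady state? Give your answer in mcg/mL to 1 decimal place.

τ/t½ = 11/3 ≈ 3.6667, so fraction remaining f = (1/2)^(11/3) ≈ 0.0787.
At steady state, accumulation factor R = 1/(1 − e^(−kτ)) ≈ 1.0854.
Single-dose peak C₀ = D/Vd = 989/99 ≈ 9.990 mcg/mL.
Cmax,ss = C₀/(1 − f) ≈ 9.990/0.9213 ≈ 10.843 mcg/mL.
One interval later, Cmin,ss = Cmax,ss·e^(−kτ) ≈ 10.843 × 0.0787 ≈ 0.853 mcg/mL.
Trough 0.9 mcg/mL vs MEC 1 mcg/mL: subtherapeutic.

0.9 mcg/mL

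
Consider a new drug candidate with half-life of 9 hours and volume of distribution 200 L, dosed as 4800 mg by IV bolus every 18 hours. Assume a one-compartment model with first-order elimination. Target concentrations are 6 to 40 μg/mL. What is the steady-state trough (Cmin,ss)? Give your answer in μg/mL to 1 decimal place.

8.0 μg/mL

The dosing interval is 2 half-lives, so f = 2^(−2) = 0.25.
At steady state, R = 1/(1 − 0.25) = 4/3.
Single-dose peak C₀ = D/Vd = 4800/200 = 24 μg/mL.
Steady-state peak Cmax,ss = C₀·R = 24 × 4/3 ≈ 32.000 μg/mL.
Steady-state trough Cmin,ss = Cmax,ss·f ≈ 32.000 × 0.25 ≈ 8.000 μg/mL.
Trough 8.0 μg/mL vs MEC 6 μg/mL: adequate.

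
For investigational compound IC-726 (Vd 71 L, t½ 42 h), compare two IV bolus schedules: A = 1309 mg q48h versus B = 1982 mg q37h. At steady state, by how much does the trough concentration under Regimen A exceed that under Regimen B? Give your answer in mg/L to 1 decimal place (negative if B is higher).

Regimen A: f = (1/2)^(48/42) ≈ 0.4529; Cmin,ss = (1309/71)·f/(1−f) ≈ 15.262 mg/L.
Regimen B: f = (1/2)^(37/42) ≈ 0.5430; Cmin,ss = (1982/71)·f/(1−f) ≈ 33.169 mg/L.
Difference ≈ 15.262 − 33.169 ≈ -17.907 mg/L.

-17.9 mg/L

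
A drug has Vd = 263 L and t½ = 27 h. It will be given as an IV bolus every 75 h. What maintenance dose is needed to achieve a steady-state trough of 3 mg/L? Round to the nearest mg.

τ/t½ = 75/27 ≈ 2.7778, so f = (1/2)^(75/27) ≈ 0.145816.
Cmin,ss = (D/Vd)·f/(1−f), so D = Cmin,ss·Vd·(1−f)/f.
D = 3 × 263 × (1−f)/f ≈ 3 × 263 × 5.85796 ≈ 4621.93 mg.

4622 mg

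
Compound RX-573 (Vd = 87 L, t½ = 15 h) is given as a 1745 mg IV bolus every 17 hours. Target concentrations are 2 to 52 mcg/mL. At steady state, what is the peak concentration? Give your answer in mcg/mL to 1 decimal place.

36.9 mcg/mL

k = ln2/t½ = ln2/15 ≈ 0.046210 h⁻¹; fraction remaining f = e^(−kτ) = e^(−0.046210×17) ≈ 0.4559.
At steady state, accumulation factor R = 1/(1 − e^(−kτ)) ≈ 1.8379.
Each bolus raises the concentration by D/Vd = 1745/87 ≈ 20.057 mcg/mL.
Steady-state peak Cmax,ss = C₀·R ≈ 20.057 × 1.8379 ≈ 36.863 mcg/mL.
Peak 36.9 mcg/mL vs MTC 52 mcg/mL: below toxic threshold.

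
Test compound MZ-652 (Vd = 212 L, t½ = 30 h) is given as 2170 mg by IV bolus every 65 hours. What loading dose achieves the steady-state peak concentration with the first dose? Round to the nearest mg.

f = (1/2)^(65/30) ≈ 0.222725; accumulation ratio R = 1/(1−f) ≈ 1.28655.
Loading dose to hit Cmax,ss on first dose: D_load = D_maint·R ≈ 2170 × 1.28655 ≈ 2791.81 mg.

2792 mg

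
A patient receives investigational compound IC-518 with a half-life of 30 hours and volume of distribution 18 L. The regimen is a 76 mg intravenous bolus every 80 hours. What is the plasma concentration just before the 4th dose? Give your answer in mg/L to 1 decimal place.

0.8 mg/L

f = (1/2)^(τ/t½) = (1/2)^(80/30) ≈ 0.1575.
C₀ = D/Vd = 76/18 ≈ 4.222 mg/L.
Before the 4th dose, 3 doses have been given. Superposition: Cmin = C₀·(f + f² + … + f^3).
≈ 4.222 × (0.1575 + 0.0248 + 0.0039) ≈ 4.222 × 0.1862 ≈ 0.786 mg/L.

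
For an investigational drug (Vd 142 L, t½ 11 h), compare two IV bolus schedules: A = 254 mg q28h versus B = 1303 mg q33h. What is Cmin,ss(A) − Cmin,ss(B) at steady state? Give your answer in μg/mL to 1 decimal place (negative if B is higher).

Regimen A: f = (1/2)^(28/11) ≈ 0.1713; Cmin,ss = (254/142)·f/(1−f) ≈ 0.370 μg/mL.
Regimen B: f = (1/2)^(33/11) ≈ 0.1250; Cmin,ss = (1303/142)·f/(1−f) ≈ 1.311 μg/mL.
Difference ≈ 0.370 − 1.311 ≈ -0.941 μg/mL.

-0.9 μg/mL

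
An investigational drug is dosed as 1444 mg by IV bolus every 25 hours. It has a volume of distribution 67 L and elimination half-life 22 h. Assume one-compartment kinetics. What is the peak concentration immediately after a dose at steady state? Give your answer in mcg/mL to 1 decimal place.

k = ln2/t½ = ln2/22 ≈ 0.031507 h⁻¹; fraction remaining f = e^(−kτ) = e^(−0.031507×25) ≈ 0.4549.
At steady state, accumulation factor R = 1/(1 − e^(−kτ)) ≈ 1.8345.
Single-dose peak C₀ = D/Vd = 1444/67 ≈ 21.552 mcg/mL.
Steady-state peak Cmax,ss = C₀·R ≈ 21.552 × 1.8345 ≈ 39.537 mcg/mL.

39.5 mcg/mL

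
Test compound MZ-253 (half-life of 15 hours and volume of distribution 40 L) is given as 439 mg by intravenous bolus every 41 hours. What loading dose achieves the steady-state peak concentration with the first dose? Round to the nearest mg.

f = (1/2)^(41/15) ≈ 0.150378; accumulation ratio R = 1/(1−f) ≈ 1.17699.
Loading dose to hit Cmax,ss on first dose: D_load = D_maint·R ≈ 439 × 1.17699 ≈ 516.70 mg.

517 mg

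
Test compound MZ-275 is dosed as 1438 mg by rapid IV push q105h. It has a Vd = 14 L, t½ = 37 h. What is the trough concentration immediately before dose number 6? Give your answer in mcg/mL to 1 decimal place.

f = (1/2)^(τ/t½) = (1/2)^(105/37) ≈ 0.1399.
C₀ = D/Vd = 1438/14 ≈ 102.714 mcg/mL.
Before the 6th dose, 5 doses have been given. Superposition: Cmin = C₀·(f + f² + … + f^5).
≈ 102.714 × (0.1399 + 0.0196 + 0.0027 + 0.0004 + 0.0001) ≈ 102.714 × 0.1627 ≈ 16.712 mcg/mL.

16.7 mcg/mL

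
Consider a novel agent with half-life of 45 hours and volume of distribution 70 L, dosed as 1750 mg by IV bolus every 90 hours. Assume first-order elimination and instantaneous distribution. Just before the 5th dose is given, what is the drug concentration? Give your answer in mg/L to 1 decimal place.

f = (1/2)^(τ/t½) = (1/2)^(90/45) ≈ 0.2500.
C₀ = D/Vd = 1750/70 ≈ 25.000 mg/L.
Before the 5th dose, 4 doses have been given. Superposition: Cmin = C₀·(f + f² + … + f^4).
≈ 25.000 × (0.2500 + 0.0625 + 0.0156 + 0.0039) ≈ 25.000 × 0.3320 ≈ 8.300 mg/L.

8.3 mg/L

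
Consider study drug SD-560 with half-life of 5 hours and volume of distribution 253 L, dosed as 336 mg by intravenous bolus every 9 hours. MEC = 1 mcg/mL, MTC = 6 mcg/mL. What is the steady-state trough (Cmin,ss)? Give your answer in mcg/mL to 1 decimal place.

0.5 mcg/mL

k = ln2/t½ = ln2/5 ≈ 0.138629 h⁻¹; fraction remaining f = e^(−kτ) = e^(−0.138629×9) ≈ 0.2872.
Accumulation ratio R = 1/(1 − f) ≈ 1/0.7128 ≈ 1.4029.
Single-dose peak C₀ = D/Vd = 336/253 ≈ 1.328 mcg/mL.
Steady-state peak Cmax,ss = C₀·R ≈ 1.328 × 1.4029 ≈ 1.863 mcg/mL.
One interval later, Cmin,ss = Cmax,ss·e^(−kτ) ≈ 1.863 × 0.2872 ≈ 0.535 mcg/mL.
Trough 0.5 mcg/mL vs MEC 1 mcg/mL: subtherapeutic.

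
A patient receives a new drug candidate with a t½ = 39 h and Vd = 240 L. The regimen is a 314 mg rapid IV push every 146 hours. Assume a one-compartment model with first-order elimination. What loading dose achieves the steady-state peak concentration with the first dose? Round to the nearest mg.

f = (1/2)^(146/39) ≈ 0.074656; accumulation ratio R = 1/(1−f) ≈ 1.08068.
Loading dose to hit Cmax,ss on first dose: D_load = D_maint·R ≈ 314 × 1.08068 ≈ 339.33 mg.

339 mg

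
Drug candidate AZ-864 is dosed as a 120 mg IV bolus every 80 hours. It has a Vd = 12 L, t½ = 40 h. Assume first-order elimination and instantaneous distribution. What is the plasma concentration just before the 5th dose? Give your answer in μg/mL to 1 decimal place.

3.3 μg/mL

f = (1/2)^(τ/t½) = (1/2)^(80/40) ≈ 0.2500.
C₀ = D/Vd = 120/12 ≈ 10.000 μg/mL.
Before the 5th dose, 4 doses have been given. Superposition: Cmin = C₀·(f + f² + … + f^4).
≈ 10.000 × (0.2500 + 0.0625 + 0.0156 + 0.0039) ≈ 10.000 × 0.3320 ≈ 3.320 μg/mL.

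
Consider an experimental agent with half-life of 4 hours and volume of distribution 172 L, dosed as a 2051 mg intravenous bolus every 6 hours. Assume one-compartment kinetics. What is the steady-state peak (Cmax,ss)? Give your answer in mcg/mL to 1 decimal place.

18.4 mcg/mL

k = ln2/t½ = ln2/4 ≈ 0.173287 h⁻¹; fraction remaining f = e^(−kτ) = e^(−0.173287×6) ≈ 0.3536.
At steady state, accumulation factor R = 1/(1 − e^(−kτ)) ≈ 1.5470.
Each bolus raises the concentration by D/Vd = 2051/172 ≈ 11.924 mcg/mL.
Steady-state peak Cmax,ss = C₀·R ≈ 11.924 × 1.5470 ≈ 18.446 mcg/mL.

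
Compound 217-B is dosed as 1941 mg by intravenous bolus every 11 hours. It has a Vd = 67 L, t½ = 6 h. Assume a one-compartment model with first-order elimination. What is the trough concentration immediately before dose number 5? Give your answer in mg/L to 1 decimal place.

f = (1/2)^(τ/t½) = (1/2)^(11/6) ≈ 0.2806.
C₀ = D/Vd = 1941/67 ≈ 28.970 mg/L.
Before the 5th dose, 4 doses have been given. Superposition: Cmin = C₀·(f + f² + … + f^4).
≈ 28.970 × (0.2806 + 0.0787 + 0.0221 + 0.0062) ≈ 28.970 × 0.3876 ≈ 11.229 mg/L.

11.2 mg/L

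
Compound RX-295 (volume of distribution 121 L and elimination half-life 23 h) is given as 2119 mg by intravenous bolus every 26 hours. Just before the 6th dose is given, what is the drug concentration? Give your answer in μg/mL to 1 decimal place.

14.4 μg/mL

f = (1/2)^(τ/t½) = (1/2)^(26/23) ≈ 0.4568.
C₀ = D/Vd = 2119/121 ≈ 17.512 μg/mL.
Before the 6th dose, 5 doses have been given. Superposition: Cmin = C₀·(f + f² + … + f^5).
≈ 17.512 × (0.4568 + 0.2087 + 0.0953 + 0.0435 + 0.0199) ≈ 17.512 × 0.8242 ≈ 14.433 μg/mL.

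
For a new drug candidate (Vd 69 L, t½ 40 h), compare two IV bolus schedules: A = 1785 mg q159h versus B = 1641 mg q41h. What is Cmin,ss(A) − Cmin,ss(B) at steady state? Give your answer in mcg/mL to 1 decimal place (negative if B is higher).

Regimen A: f = (1/2)^(159/40) ≈ 0.0636; Cmin,ss = (1785/69)·f/(1−f) ≈ 1.757 mcg/mL.
Regimen B: f = (1/2)^(41/40) ≈ 0.4914; Cmin,ss = (1641/69)·f/(1−f) ≈ 22.978 mcg/mL.
Difference ≈ 1.757 − 22.978 ≈ -21.221 mcg/mL.

-21.2 mcg/mL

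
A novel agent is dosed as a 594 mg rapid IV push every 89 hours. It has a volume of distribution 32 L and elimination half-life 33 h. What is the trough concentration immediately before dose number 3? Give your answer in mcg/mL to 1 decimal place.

f = (1/2)^(τ/t½) = (1/2)^(89/33) ≈ 0.1542.
C₀ = D/Vd = 594/32 ≈ 18.562 mcg/mL.
Before the 3rd dose, 2 doses have been given. Superposition: Cmin = C₀·(f + f²).
≈ 18.562 × (0.1542 + 0.0238) ≈ 18.562 × 0.1780 ≈ 3.304 mcg/mL.

3.3 mcg/mL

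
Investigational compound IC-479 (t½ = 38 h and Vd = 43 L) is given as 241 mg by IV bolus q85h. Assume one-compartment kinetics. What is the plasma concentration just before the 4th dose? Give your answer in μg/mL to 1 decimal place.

1.5 μg/mL

f = (1/2)^(τ/t½) = (1/2)^(85/38) ≈ 0.2122.
C₀ = D/Vd = 241/43 ≈ 5.605 μg/mL.
Before the 4th dose, 3 doses have been given. Superposition: Cmin = C₀·(f + f² + … + f^3).
≈ 5.605 × (0.2122 + 0.0450 + 0.0096) ≈ 5.605 × 0.2668 ≈ 1.495 μg/mL.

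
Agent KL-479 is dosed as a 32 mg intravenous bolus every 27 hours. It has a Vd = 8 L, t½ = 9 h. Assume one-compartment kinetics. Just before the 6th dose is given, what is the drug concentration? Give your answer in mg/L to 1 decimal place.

0.6 mg/L

f = (1/2)^(τ/t½) = (1/2)^(27/9) ≈ 0.1250.
C₀ = D/Vd = 32/8 ≈ 4.000 mg/L.
Before the 6th dose, 5 doses have been given. Superposition: Cmin = C₀·(f + f² + … + f^5).
≈ 4.000 × (0.1250 + 0.0156 + 0.0020 + 0.0002 + 0.0000) ≈ 4.000 × 0.1428 ≈ 0.571 mg/L.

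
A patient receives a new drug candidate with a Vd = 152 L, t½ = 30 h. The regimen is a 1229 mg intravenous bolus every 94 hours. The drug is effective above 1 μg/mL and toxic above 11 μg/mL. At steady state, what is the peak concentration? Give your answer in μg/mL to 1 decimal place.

k = ln2/t½ = ln2/30 ≈ 0.023105 h⁻¹; fraction remaining f = e^(−kτ) = e^(−0.023105×94) ≈ 0.1140.
Accumulation ratio R = 1/(1 − f) ≈ 1/0.8860 ≈ 1.1287.
Each bolus raises the concentration by D/Vd = 1229/152 ≈ 8.086 μg/mL.
Steady-state peak Cmax,ss = C₀·R ≈ 8.086 × 1.1287 ≈ 9.127 μg/mL.
Peak 9.1 μg/mL vs MTC 11 μg/mL: below toxic threshold.

9.1 μg/mL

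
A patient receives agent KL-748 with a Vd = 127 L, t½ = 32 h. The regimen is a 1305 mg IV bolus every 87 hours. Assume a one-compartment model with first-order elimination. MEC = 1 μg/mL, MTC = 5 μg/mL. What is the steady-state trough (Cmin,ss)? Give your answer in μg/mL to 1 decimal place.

1.8 μg/mL

τ/t½ = 87/32 ≈ 2.7188, so fraction remaining f = (1/2)^(87/32) ≈ 0.1519.
Accumulation ratio R = 1/(1 − f) ≈ 1/0.8481 ≈ 1.1791.
Each bolus raises the concentration by D/Vd = 1305/127 ≈ 10.276 μg/mL.
Cmax,ss = C₀/(1 − f) ≈ 10.276/0.8481 ≈ 12.116 μg/mL.
One interval later, Cmin,ss = Cmax,ss·e^(−kτ) ≈ 12.116 × 0.1519 ≈ 1.840 μg/mL.
Trough 1.8 μg/mL vs MEC 1 μg/mL: adequate.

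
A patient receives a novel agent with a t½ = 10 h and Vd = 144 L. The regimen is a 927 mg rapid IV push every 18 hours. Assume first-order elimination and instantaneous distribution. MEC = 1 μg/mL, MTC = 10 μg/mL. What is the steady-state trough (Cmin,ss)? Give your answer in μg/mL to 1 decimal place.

k = ln2/t½ = ln2/10 ≈ 0.069315 h⁻¹; fraction remaining f = e^(−kτ) = e^(−0.069315×18) ≈ 0.2872.
Each bolus raises the concentration by D/Vd = 927/144 ≈ 6.438 μg/mL.
Steady-state trough Cmin,ss = C₀·f/(1−f) ≈ 6.438 × 0.2872/0.7128 ≈ 2.594 μg/mL.
Trough 2.6 μg/mL vs MEC 1 μg/mL: adequate.

2.6 μg/mL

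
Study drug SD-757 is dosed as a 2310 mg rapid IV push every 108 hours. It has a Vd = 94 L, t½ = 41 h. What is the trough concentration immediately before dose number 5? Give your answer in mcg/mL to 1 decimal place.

4.7 mcg/mL

f = (1/2)^(τ/t½) = (1/2)^(108/41) ≈ 0.1611.
C₀ = D/Vd = 2310/94 ≈ 24.574 mcg/mL.
Before the 5th dose, 4 doses have been given. Superposition: Cmin = C₀·(f + f² + … + f^4).
≈ 24.574 × (0.1611 + 0.0260 + 0.0042 + 0.0007) ≈ 24.574 × 0.1920 ≈ 4.718 mcg/mL.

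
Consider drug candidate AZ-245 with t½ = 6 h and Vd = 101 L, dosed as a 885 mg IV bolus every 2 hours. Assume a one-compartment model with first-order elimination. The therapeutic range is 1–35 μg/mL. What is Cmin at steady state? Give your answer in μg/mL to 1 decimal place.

33.7 μg/mL

τ/t½ = 2/6 ≈ 0.33333, so fraction remaining f = (1/2)^(2/6) ≈ 0.7937.
Accumulation ratio R = 1/(1 − f) ≈ 1/0.2063 ≈ 4.8473.
Single-dose peak C₀ = D/Vd = 885/101 ≈ 8.762 μg/mL.
Cmax,ss = C₀/(1 − f) ≈ 8.762/0.2063 ≈ 42.472 μg/mL.
Steady-state trough Cmin,ss = Cmax,ss·f ≈ 42.472 × 0.7937 ≈ 33.710 μg/mL.
Trough 33.7 μg/mL vs MEC 1 μg/mL: adequate.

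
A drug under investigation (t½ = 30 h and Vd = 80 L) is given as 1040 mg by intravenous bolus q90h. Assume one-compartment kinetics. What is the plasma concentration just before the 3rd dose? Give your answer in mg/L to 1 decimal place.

1.8 mg/L

f = (1/2)^(τ/t½) = (1/2)^(90/30) ≈ 0.1250.
C₀ = D/Vd = 1040/80 ≈ 13.000 mg/L.
Before the 3rd dose, 2 doses have been given. Superposition: Cmin = C₀·(f + f²).
≈ 13.000 × (0.1250 + 0.0156) ≈ 13.000 × 0.1406 ≈ 1.828 mg/L.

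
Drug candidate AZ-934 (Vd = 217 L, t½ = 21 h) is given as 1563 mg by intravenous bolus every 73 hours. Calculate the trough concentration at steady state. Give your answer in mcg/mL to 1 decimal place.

0.7 mcg/mL

Over one 73-h interval, 73/21 ≈ 3.4762 half-lives elapse, leaving f ≈ 0.0899 of each dose.
Accumulation ratio R = 1/(1 − f) ≈ 1/0.9101 ≈ 1.0988.
Each bolus raises the concentration by D/Vd = 1563/217 ≈ 7.203 mcg/mL.
Cmax,ss = C₀/(1 − f) ≈ 7.203/0.9101 ≈ 7.915 mcg/mL.
One interval later, Cmin,ss = Cmax,ss·e^(−kτ) ≈ 7.915 × 0.0899 ≈ 0.712 mcg/mL.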